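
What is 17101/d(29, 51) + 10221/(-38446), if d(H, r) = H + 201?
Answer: 163778554/2210645 ≈ 74.086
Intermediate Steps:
d(H, r) = 201 + H
17101/d(29, 51) + 10221/(-38446) = 17101/(201 + 29) + 10221/(-38446) = 17101/230 + 10221*(-1/38446) = 17101*(1/230) - 10221/38446 = 17101/230 - 10221/38446 = 163778554/2210645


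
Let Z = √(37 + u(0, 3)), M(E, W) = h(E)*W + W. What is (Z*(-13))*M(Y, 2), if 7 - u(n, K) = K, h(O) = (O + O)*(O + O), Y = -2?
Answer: -442*√41 ≈ -2830.2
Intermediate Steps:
h(O) = 4*O² (h(O) = (2*O)*(2*O) = 4*O²)
M(E, W) = W + 4*W*E² (M(E, W) = (4*E²)*W + W = 4*W*E² + W = W + 4*W*E²)
u(n, K) = 7 - K
Z = √41 (Z = √(37 + (7 - 1*3)) = √(37 + (7 - 3)) = √(37 + 4) = √41 ≈ 6.4031)
(Z*(-13))*M(Y, 2) = (√41*(-13))*(2*(1 + 4*(-2)²)) = (-13*√41)*(2*(1 + 4*4)) = (-13*√41)*(2*(1 + 16)) = (-13*√41)*(2*17) = -13*√41*34 = -442*√41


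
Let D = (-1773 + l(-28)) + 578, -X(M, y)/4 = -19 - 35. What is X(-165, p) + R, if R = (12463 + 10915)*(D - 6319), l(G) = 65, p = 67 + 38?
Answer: -174142506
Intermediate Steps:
p = 105
X(M, y) = 216 (X(M, y) = -4*(-19 - 35) = -4*(-54) = 216)
D = -1130 (D = (-1773 + 65) + 578 = -1708 + 578 = -1130)
R = -174142722 (R = (12463 + 10915)*(-1130 - 6319) = 23378*(-7449) = -174142722)
X(-165, p) + R = 216 - 174142722 = -174142506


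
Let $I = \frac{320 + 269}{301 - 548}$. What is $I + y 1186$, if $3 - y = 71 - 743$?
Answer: $\frac{10407119}{13} \approx 8.0055 \cdot 10^{5}$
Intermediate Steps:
$I = - \frac{31}{13}$ ($I = \frac{589}{-247} = 589 \left(- \frac{1}{247}\right) = - \frac{31}{13} \approx -2.3846$)
$y = 675$ ($y = 3 - \left(71 - 743\right) = 3 - -672 = 3 + 672 = 675$)
$I + y 1186 = - \frac{31}{13} + 675 \cdot 1186 = - \frac{31}{13} + 800550 = \frac{10407119}{13}$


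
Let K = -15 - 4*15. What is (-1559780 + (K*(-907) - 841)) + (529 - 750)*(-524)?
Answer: -1376792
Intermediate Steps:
K = -75 (K = -15 - 60 = -75)
(-1559780 + (K*(-907) - 841)) + (529 - 750)*(-524) = (-1559780 + (-75*(-907) - 841)) + (529 - 750)*(-524) = (-1559780 + (68025 - 841)) - 221*(-524) = (-1559780 + 67184) + 115804 = -1492596 + 115804 = -1376792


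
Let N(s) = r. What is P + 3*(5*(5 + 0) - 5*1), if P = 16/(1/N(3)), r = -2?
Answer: 28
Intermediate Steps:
N(s) = -2
P = -32 (P = 16/(1/(-2)) = 16/(-1/2) = 16*(-2) = -32)
P + 3*(5*(5 + 0) - 5*1) = -32 + 3*(5*(5 + 0) - 5*1) = -32 + 3*(5*5 - 5) = -32 + 3*(25 - 5) = -32 + 3*20 = -32 + 60 = 28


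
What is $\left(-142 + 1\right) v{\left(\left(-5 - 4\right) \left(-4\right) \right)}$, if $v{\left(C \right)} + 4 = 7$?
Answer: $-423$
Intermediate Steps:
$v{\left(C \right)} = 3$ ($v{\left(C \right)} = -4 + 7 = 3$)
$\left(-142 + 1\right) v{\left(\left(-5 - 4\right) \left(-4\right) \right)} = \left(-142 + 1\right) 3 = \left(-141\right) 3 = -423$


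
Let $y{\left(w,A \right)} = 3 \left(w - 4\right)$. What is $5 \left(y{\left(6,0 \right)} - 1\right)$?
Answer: $25$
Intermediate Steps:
$y{\left(w,A \right)} = -12 + 3 w$ ($y{\left(w,A \right)} = 3 \left(-4 + w\right) = -12 + 3 w$)
$5 \left(y{\left(6,0 \right)} - 1\right) = 5 \left(\left(-12 + 3 \cdot 6\right) - 1\right) = 5 \left(\left(-12 + 18\right) - 1\right) = 5 \left(6 - 1\right) = 5 \cdot 5 = 25$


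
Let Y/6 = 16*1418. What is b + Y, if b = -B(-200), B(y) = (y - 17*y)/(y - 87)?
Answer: 39071936/287 ≈ 1.3614e+5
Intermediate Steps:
Y = 136128 (Y = 6*(16*1418) = 6*22688 = 136128)
B(y) = -16*y/(-87 + y) (B(y) = (-16*y)/(-87 + y) = -16*y/(-87 + y))
b = 3200/287 (b = -(-16)*(-200)/(-87 - 200) = -(-16)*(-200)/(-287) = -(-16)*(-200)*(-1)/287 = -1*(-3200/287) = 3200/287 ≈ 11.150)
b + Y = 3200/287 + 136128 = 39071936/287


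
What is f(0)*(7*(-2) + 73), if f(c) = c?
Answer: 0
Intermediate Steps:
f(0)*(7*(-2) + 73) = 0*(7*(-2) + 73) = 0*(-14 + 73) = 0*59 = 0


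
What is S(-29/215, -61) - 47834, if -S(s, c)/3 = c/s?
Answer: -1426531/29 ≈ -49191.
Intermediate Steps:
S(s, c) = -3*c/s
S(-29/215, -61) - 47834 = -3*(-61)/(-29/215) - 47834 = -3*(-61)*(-215/29) - 47834 = -39345/29 - 47834 = -1426531/29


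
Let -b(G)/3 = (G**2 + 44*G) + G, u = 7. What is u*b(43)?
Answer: -79464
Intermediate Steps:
b(G) = -135*G - 3*G**2 (b(G) = -3*((G**2 + 44*G) + G) = -3*(G**2 + 45*G) = -135*G - 3*G**2)
u*b(43) = 7*(-3*43*(45 + 43)) = 7*(-3*43*88) = 7*(-11352) = -79464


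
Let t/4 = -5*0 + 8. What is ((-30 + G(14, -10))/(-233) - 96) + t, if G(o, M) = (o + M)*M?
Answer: -14842/233 ≈ -63.700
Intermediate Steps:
t = 32 (t = 4*(-5*0 + 8) = 4*(0 + 8) = 4*8 = 32)
G(o, M) = M*(M + o) (G(o, M) = (M + o)*M = M*(M + o))
((-30 + G(14, -10))/(-233) - 96) + t = ((-30 - 10*(-10 + 14))/(-233) - 96) + 32 = ((-30 - 10*4)*(-1/233) - 96) + 32 = ((-30 - 40)*(-1/233) - 96) + 32 = (-70*(-1/233) - 96) + 32 = (70/233 - 96) + 32 = -22298/233 + 32 = -14842/233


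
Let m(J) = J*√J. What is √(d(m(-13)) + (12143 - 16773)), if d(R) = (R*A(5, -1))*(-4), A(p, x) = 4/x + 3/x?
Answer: √(-4630 - 364*I*√13) ≈ 9.5503 - 68.711*I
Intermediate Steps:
m(J) = J^(3/2)
A(p, x) = 7/x
d(R) = 28*R (d(R) = (R*(7/(-1)))*(-4) = (R*(7*(-1)))*(-4) = (R*(-7))*(-4) = -7*R*(-4) = 28*R)
√(d(m(-13)) + (12143 - 16773)) = √(28*(-13)^(3/2) + (12143 - 16773)) = √(28*(-13*I*√13) - 4630) = √(-364*I*√13 - 4630) = √(-4630 - 364*I*√13)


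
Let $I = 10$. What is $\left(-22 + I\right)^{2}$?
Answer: $144$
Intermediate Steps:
$\left(-22 + I\right)^{2} = \left(-22 + 10\right)^{2} = \left(-12\right)^{2} = 144$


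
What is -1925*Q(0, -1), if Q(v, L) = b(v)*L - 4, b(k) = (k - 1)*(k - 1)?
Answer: 9625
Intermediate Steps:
b(k) = (-1 + k)² (b(k) = (-1 + k)*(-1 + k) = (-1 + k)²)
Q(v, L) = -4 + L*(-1 + v)² (Q(v, L) = (-1 + v)²*L - 4 = L*(-1 + v)² - 4 = -4 + L*(-1 + v)²)
-1925*Q(0, -1) = -1925*(-4 - (-1 + 0)²) = -1925*(-4 - 1*(-1)²) = -1925*(-4 - 1*1) = -1925*(-4 - 1) = -1925*(-5) = 9625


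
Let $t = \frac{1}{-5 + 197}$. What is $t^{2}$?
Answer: $\frac{1}{36864} \approx 2.7127 \cdot 10^{-5}$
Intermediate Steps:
$t = \frac{1}{192} \approx 0.0052083$
$t^{2} = \left(\frac{1}{192}\right)^{2} = \frac{1}{36864}$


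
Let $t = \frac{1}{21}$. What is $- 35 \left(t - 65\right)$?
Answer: $\frac{6820}{3} \approx 2273.3$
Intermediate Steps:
$t = \frac{1}{21} \approx 0.047619$
$- 35 \left(t - 65\right) = - 35 \left(\frac{1}{21} - 65\right) = \left(-35\right) \left(- \frac{1364}{21}\right) = \frac{6820}{3}$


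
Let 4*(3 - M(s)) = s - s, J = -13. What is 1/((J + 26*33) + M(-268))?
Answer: 1/848 ≈ 0.0011792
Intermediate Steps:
M(s) = 3 (M(s) = 3 - (s - s)/4 = 3 - 1/4*0 = 3 + 0 = 3)
1/((J + 26*33) + M(-268)) = 1/((-13 + 26*33) + 3) = 1/((-13 + 858) + 3) = 1/(845 + 3) = 1/848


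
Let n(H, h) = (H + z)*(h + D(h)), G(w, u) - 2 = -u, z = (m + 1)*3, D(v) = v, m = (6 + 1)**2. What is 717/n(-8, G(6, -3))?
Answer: 717/1420 ≈ 0.50493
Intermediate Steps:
m = 49 (m = 7**2 = 49)
z = 150 (z = (49 + 1)*3 = 50*3 = 150)
G(w, u) = 2 - u
n(H, h) = 2*h*(150 + H) (n(H, h) = (H + 150)*(h + h) = (150 + H)*(2*h) = 2*h*(150 + H))
717/n(-8, G(6, -3)) = 717/((2*(2 - 1*(-3))*(150 - 8))) = 717/((2*(2 + 3)*142)) = 717/((2*5*142)) = 717/1420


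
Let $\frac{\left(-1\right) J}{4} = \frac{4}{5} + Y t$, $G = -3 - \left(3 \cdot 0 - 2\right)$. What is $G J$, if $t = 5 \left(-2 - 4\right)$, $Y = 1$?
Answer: $- \frac{584}{5} \approx -116.8$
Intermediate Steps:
$t = -30$ ($t = 5 \left(-6\right) = -30$)
$G = -1$ ($G = -3 - \left(0 - 2\right) = -3 - -2 = -3 + 2 = -1$)
$J = \frac{584}{5}$ ($J = - 4 \left(\frac{4}{5} + 1 \left(-30\right)\right) = - 4 \left(4 \cdot \frac{1}{5} - 30\right) = - 4 \left(\frac{4}{5} - 30\right) = \left(-4\right) \left(- \frac{146}{5}\right) = \frac{584}{5} \approx 116.8$)
$G J = \left(-1\right) \frac{584}{5} = - \frac{584}{5}$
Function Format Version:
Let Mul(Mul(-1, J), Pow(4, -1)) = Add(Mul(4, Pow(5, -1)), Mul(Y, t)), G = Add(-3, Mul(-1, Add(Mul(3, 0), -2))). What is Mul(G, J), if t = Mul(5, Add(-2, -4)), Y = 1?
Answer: Rational(-584, 5) ≈ -116.80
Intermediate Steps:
t = -30 (t = Mul(5, -6) = -30)
G = -1 (G = Add(-3, Mul(-1, Add(0, -2))) = Add(-3, Mul(-1, -2)) = Add(-3, 2) = -1)
J = Rational(584, 5) (J = Mul(-4, Add(Mul(4, Pow(5, -1)), Mul(1, -30))) = Mul(-4, Add(Mul(4, Rational(1, 5)), -30)) = Mul(-4, Add(Rational(4, 5), -30)) = Mul(-4, Rational(-146, 5)) = Rational(584, 5) ≈ 116.80)
Mul(G, J) = Mul(-1, Rational(584, 5)) = Rational(-584, 5)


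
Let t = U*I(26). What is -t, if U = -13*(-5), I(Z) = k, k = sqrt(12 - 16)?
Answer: -130*I ≈ -130.0*I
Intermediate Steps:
k = 2*I (k = sqrt(-4) = 2*I ≈ 2.0*I)
I(Z) = 2*I
U = 65
t = 130*I (t = 65*(2*I) = 130*I ≈ 130.0*I)
-t = -130*I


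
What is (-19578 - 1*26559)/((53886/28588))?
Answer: -31403918/1283 ≈ -24477.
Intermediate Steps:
(-19578 - 1*26559)/((53886/28588)) = (-19578 - 26559)/((53886*(1/28588))) = -46137/3849/2042 = -46137*2042/3849 = -31403918/1283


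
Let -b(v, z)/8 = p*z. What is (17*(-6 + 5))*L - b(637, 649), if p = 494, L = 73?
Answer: 2563607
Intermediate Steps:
b(v, z) = -3952*z
(17*(-6 + 5))*L - b(637, 649) = (17*(-6 + 5))*73 - (-3952)*649 = (17*(-1))*73 - 1*(-2564848) = -17*73 + 2564848 = -1241 + 2564848 = 2563607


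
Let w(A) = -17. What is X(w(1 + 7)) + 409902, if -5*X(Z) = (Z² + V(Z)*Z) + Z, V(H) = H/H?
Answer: 409851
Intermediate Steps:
V(H) = 1
X(Z) = -2*Z/5 - Z²/5 (X(Z) = -((Z² + 1*Z) + Z)/5 = -((Z² + Z) + Z)/5 = -((Z + Z²) + Z)/5 = -(Z² + 2*Z)/5 = -2*Z/5 - Z²/5)
X(w(1 + 7)) + 409902 = -⅕*(-17)*(2 - 17) + 409902 = -⅕*(-17)*(-15) + 409902 = -51 + 409902 = 409851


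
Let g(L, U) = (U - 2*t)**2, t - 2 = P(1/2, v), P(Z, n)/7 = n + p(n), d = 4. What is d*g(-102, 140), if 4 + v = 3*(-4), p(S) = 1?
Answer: 478864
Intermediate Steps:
v = -16 (v = -4 + 3*(-4) = -4 - 12 = -16)
P(Z, n) = 7 + 7*n (P(Z, n) = 7*(n + 1) = 7*(1 + n) = 7 + 7*n)
t = -103 (t = 2 + (7 + 7*(-16)) = 2 + (7 - 112) = 2 - 105 = -103)
g(L, U) = (206 + U)**2 (g(L, U) = (U - 2*(-103))**2 = (U + 206)**2 = (206 + U)**2)
d*g(-102, 140) = 4*(206 + 140)**2 = 4*346**2 = 4*119716 = 478864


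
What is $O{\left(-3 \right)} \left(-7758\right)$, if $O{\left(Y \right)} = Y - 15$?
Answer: $139644$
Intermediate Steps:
$O{\left(Y \right)} = -15 + Y$
$O{\left(-3 \right)} \left(-7758\right) = \left(-15 - 3\right) \left(-7758\right) = \left(-18\right) \left(-7758\right) = 139644$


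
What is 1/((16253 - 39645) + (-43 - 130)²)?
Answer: 1/6537 ≈ 0.00015298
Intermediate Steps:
1/((16253 - 39645) + (-43 - 130)²) = 1/(-23392 + (-173)²) = 1/(-23392 + 29929) = 1/6537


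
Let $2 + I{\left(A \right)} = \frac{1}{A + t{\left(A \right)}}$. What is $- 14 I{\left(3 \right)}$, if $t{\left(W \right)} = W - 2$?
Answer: $\frac{49}{2} \approx 24.5$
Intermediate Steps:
$t{\left(W \right)} = -2 + W$
$I{\left(A \right)} = -2 + \frac{1}{-2 + 2 A}$ ($I{\left(A \right)} = -2 + \frac{1}{A + \left(-2 + A\right)} = -2 + \frac{1}{-2 + 2 A}$)
$- 14 I{\left(3 \right)} = - 14 \frac{5 - 12}{2 \left(-1 + 3\right)} = - 14 \frac{5 - 12}{2 \cdot 2} = - 14 \cdot \frac{1}{2} \cdot \frac{1}{2} \left(-7\right) = \left(-14\right) \left(- \frac{7}{4}\right) = \frac{49}{2}$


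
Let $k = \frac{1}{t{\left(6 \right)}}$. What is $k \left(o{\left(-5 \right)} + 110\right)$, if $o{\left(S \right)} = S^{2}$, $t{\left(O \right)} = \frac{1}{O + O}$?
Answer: $1620$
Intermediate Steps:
$t{\left(O \right)} = \frac{1}{2 O}$
$k = 12$ ($k = \frac{1}{\frac{1}{2} \cdot \frac{1}{6}} = \frac{1}{\frac{1}{12}} = 12$)
$k \left(o{\left(-5 \right)} + 110\right) = 12 \left(\left(-5\right)^{2} + 110\right) = 12 \left(25 + 110\right) = 12 \cdot 135 = 1620$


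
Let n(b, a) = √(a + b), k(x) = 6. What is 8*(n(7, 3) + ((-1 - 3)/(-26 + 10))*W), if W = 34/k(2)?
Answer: 34/3 + 8*√10 ≈ 36.632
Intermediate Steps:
W = 17/3 (W = 34/6 = 34*(⅙) = 17/3 ≈ 5.6667)
8*(n(7, 3) + ((-1 - 3)/(-26 + 10))*W) = 8*(√(3 + 7) + ((-1 - 3)/(-26 + 10))*(17/3)) = 8*(√10 - 4/(-16)*(17/3)) = 8*(√10 - 4*(-1/16)*(17/3)) = 8*(√10 + (¼)*(17/3)) = 8*(√10 + 17/12) = 8*(17/12 + √10) = 34/3 + 8*√10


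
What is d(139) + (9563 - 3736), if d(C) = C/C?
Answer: 5828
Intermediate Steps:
d(C) = 1
d(139) + (9563 - 3736) = 1 + (9563 - 3736) = 1 + 5827 = 5828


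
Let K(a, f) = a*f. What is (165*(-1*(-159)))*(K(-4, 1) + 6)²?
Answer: 104940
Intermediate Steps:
(165*(-1*(-159)))*(K(-4, 1) + 6)² = (165*(-1*(-159)))*(-4*1 + 6)² = (165*159)*(-4 + 6)² = 26235*2² = 26235*4 = 104940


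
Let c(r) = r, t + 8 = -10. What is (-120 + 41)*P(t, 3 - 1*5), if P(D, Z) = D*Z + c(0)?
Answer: -2844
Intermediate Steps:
t = -18 (t = -8 - 10 = -18)
P(D, Z) = D*Z (P(D, Z) = D*Z + 0 = D*Z)
(-120 + 41)*P(t, 3 - 1*5) = (-120 + 41)*(-18*(3 - 1*5)) = -(-1422)*(3 - 5) = -(-1422)*(-2) = -79*36 = -2844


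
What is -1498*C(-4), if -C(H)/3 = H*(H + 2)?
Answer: 35952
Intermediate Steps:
C(H) = -3*H*(2 + H) (C(H) = -3*H*(H + 2) = -3*H*(2 + H))
-1498*C(-4) = -(-4494)*(-4)*(2 - 4) = -(-4494)*(-4)*(-2) = -1498*(-24) = 35952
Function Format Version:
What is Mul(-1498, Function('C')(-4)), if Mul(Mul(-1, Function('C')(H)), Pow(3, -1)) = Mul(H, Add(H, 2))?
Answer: 35952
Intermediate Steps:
Function('C')(H) = Mul(-3, H, Add(2, H)) (Function('C')(H) = Mul(-3, Mul(H, Add(H, 2))) = Mul(-3, Mul(H, Add(2, H))) = Mul(-3, H, Add(2, H)))
Mul(-1498, Function('C')(-4)) = Mul(-1498, Mul(-3, -4, Add(2, -4))) = Mul(-1498, Mul(-3, -4, -2)) = Mul(-1498, -24) = 35952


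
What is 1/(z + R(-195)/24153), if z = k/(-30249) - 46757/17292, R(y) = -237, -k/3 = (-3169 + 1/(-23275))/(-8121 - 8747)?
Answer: -45925813371578933100/124631679645614167909 ≈ -0.36849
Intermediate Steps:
k = -55318857/98150675 (k = -3*(-3169 + 1/(-23275))/(-8121 - 8747) = -3*(-3169 - 1/23275)/(-16868) = -(-221275428)*(-1)/(23275*16868) = -3*18439619/98150675 = -55318857/98150675 ≈ -0.56361)
z = -15424299478023059/5704361367728100 (z = -55318857/98150675/(-30249) - 46757/17292 = -55318857/98150675*(-1/30249) - 46757*1/17292 = 18439619/989653256025 - 46757/17292 = -15424299478023059/5704361367728100 ≈ -2.7039)
1/(z + R(-195)/24153) = 1/(-15424299478023059/5704361367728100 - 237/24153) = 1/(-15424299478023059/5704361367728100 - 237*1/24153) = 1/(-15424299478023059/5704361367728100 - 79/8051) = 1/(-124631679645614167909/45925813371578933100) = -45925813371578933100/124631679645614167909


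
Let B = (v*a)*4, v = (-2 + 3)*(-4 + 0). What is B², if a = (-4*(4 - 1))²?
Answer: 5308416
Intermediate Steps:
v = -4 (v = 1*(-4) = -4)
a = 144 (a = (-4*3)² = (-12)² = 144)
B = -2304 (B = -4*144*4 = -576*4 = -2304)
B² = (-2304)² = 5308416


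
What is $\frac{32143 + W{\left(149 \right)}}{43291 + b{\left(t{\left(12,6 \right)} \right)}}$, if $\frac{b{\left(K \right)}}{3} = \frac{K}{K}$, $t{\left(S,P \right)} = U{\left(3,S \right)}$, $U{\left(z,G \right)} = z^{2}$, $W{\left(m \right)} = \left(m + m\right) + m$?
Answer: $\frac{16295}{21647} \approx 0.75276$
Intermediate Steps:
$W{\left(m \right)} = 3 m$ ($W{\left(m \right)} = 2 m + m = 3 m$)
$t{\left(S,P \right)} = 9$ ($t{\left(S,P \right)} = 3^{2} = 9$)
$b{\left(K \right)} = 3$ ($b{\left(K \right)} = 3 \frac{K}{K} = 3 \cdot 1 = 3$)
$\frac{32143 + W{\left(149 \right)}}{43291 + b{\left(t{\left(12,6 \right)} \right)}} = \frac{32143 + 3 \cdot 149}{43291 + 3} = \frac{32143 + 447}{43294} = 32590 \cdot \frac{1}{43294} = \frac{16295}{21647}$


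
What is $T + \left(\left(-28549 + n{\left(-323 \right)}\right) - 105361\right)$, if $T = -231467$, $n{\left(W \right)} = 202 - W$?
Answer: $-364852$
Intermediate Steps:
$T + \left(\left(-28549 + n{\left(-323 \right)}\right) - 105361\right) = -231467 + \left(\left(-28549 + \left(202 - -323\right)\right) - 105361\right) = -231467 + \left(\left(-28549 + \left(202 + 323\right)\right) - 105361\right) = -231467 + \left(\left(-28549 + 525\right) - 105361\right) = -231467 - 133385 = -364852$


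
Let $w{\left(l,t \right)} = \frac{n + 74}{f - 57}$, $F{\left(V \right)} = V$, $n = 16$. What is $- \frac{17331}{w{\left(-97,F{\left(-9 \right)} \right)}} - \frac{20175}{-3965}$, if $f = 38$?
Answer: $\frac{87163109}{23790} \approx 3663.9$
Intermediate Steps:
$w{\left(l,t \right)} = - \frac{90}{19}$ ($w{\left(l,t \right)} = \frac{16 + 74}{38 - 57} = \frac{90}{-19} = 90 \left(- \frac{1}{19}\right) = - \frac{90}{19}$)
$- \frac{17331}{w{\left(-97,F{\left(-9 \right)} \right)}} - \frac{20175}{-3965} = - \frac{17331}{- \frac{90}{19}} - \frac{20175}{-3965} = \left(-17331\right) \left(- \frac{19}{90}\right) - - \frac{4035}{793} = \frac{109763}{30} + \frac{4035}{793} = \frac{87163109}{23790}$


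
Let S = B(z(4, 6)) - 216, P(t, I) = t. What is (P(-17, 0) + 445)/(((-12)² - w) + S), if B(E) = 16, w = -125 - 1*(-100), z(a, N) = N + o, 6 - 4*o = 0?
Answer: -428/31 ≈ -13.806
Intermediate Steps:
o = 3/2 (o = 3/2 - ¼*0 = 3/2 + 0 = 3/2 ≈ 1.5000)
z(a, N) = 3/2 + N (z(a, N) = N + 3/2 = 3/2 + N)
w = -25 (w = -125 + 100 = -25)
S = -200 (S = 16 - 216 = -200)
(P(-17, 0) + 445)/(((-12)² - w) + S) = (-17 + 445)/(((-12)² - 1*(-25)) - 200) = 428/((144 + 25) - 200) = 428/(169 - 200) = 428/(-31) = 428*(-1/31) = -428/31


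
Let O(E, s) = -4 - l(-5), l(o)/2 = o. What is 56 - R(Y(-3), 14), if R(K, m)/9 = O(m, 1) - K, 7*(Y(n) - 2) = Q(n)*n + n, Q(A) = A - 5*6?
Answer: 1004/7 ≈ 143.43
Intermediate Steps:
l(o) = 2*o
O(E, s) = 6 (O(E, s) = -4 - 2*(-5) = -4 - 1*(-10) = -4 + 10 = 6)
Q(A) = -30 + A (Q(A) = A - 30 = -30 + A)
Y(n) = 2 + n/7 + n*(-30 + n)/7 (Y(n) = 2 + ((-30 + n)*n + n)/7 = 2 + (n*(-30 + n) + n)/7 = 2 + (n + n*(-30 + n))/7 = 2 + (n/7 + n*(-30 + n)/7) = 2 + n/7 + n*(-30 + n)/7)
R(K, m) = 54 - 9*K (R(K, m) = 9*(6 - K) = 54 - 9*K)
56 - R(Y(-3), 14) = 56 - (54 - 9*(2 + (⅐)*(-3) + (⅐)*(-3)*(-30 - 3))) = 56 - (54 - 9*(2 - 3/7 + (⅐)*(-3)*(-33))) = 56 - (54 - 9*(2 - 3/7 + 99/7)) = 56 - (54 - 9*110/7) = 56 - (54 - 990/7) = 56 - 1*(-612/7) = 56 + 612/7 = 1004/7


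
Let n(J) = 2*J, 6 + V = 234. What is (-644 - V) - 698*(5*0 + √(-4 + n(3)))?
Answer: -872 - 698*√2 ≈ -1859.1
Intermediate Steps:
V = 228 (V = -6 + 234 = 228)
(-644 - V) - 698*(5*0 + √(-4 + n(3))) = (-644 - 1*228) - 698*(5*0 + √(-4 + 2*3)) = (-644 - 228) - 698*(0 + √(-4 + 6)) = -872 - 698*(0 + √2) = -872 - 698*√2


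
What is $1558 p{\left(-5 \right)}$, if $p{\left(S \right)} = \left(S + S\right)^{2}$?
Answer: $155800$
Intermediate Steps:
$p{\left(S \right)} = 4 S^{2}$ ($p{\left(S \right)} = \left(2 S\right)^{2} = 4 S^{2}$)
$1558 p{\left(-5 \right)} = 1558 \cdot 4 \left(-5\right)^{2} = 1558 \cdot 4 \cdot 25 = 1558 \cdot 100 = 155800$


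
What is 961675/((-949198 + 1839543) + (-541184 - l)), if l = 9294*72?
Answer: -961675/320007 ≈ -3.0052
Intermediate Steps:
l = 669168
961675/((-949198 + 1839543) + (-541184 - l)) = 961675/((-949198 + 1839543) + (-541184 - 1*669168)) = 961675/(890345 + (-541184 - 669168)) = 961675/(890345 - 1210352) = 961675/(-320007) = 961675*(-1/320007) = -961675/320007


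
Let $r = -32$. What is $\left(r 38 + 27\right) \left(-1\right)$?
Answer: $1189$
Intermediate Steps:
$\left(r 38 + 27\right) \left(-1\right) = \left(\left(-32\right) 38 + 27\right) \left(-1\right) = \left(-1216 + 27\right) \left(-1\right) = \left(-1189\right) \left(-1\right) = 1189$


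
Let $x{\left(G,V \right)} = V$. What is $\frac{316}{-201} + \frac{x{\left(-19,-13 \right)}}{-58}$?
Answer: $- \frac{15715}{11658} \approx -1.348$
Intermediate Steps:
$\frac{316}{-201} + \frac{x{\left(-19,-13 \right)}}{-58} = \frac{316}{-201} - \frac{13}{-58} = 316 \left(- \frac{1}{201}\right) - - \frac{13}{58} = - \frac{316}{201} + \frac{13}{58} = - \frac{15715}{11658}$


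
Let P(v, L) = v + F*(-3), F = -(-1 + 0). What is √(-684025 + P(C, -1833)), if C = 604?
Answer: 12*I*√4746 ≈ 826.69*I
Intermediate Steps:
F = 1 (F = -1*(-1) = 1)
P(v, L) = -3 + v (P(v, L) = v + 1*(-3) = v - 3 = -3 + v)
√(-684025 + P(C, -1833)) = √(-684025 + (-3 + 604)) = √(-684025 + 601) = √(-683424) = 12*I*√4746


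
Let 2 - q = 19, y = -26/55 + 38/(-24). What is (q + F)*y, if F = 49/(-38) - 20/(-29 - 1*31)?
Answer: 2777779/75240 ≈ 36.919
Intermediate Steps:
y = -1357/660 (y = -26*1/55 + 38*(-1/24) = -26/55 - 19/12 = -1357/660 ≈ -2.0561)
q = -17 (q = 2 - 1*19 = 2 - 19 = -17)
F = -109/114 (F = 49*(-1/38) - 20/(-29 - 31) = -49/38 - 20/(-60) = -49/38 - 20*(-1/60) = -49/38 + 1/3 = -109/114 ≈ -0.95614)
(q + F)*y = (-17 - 109/114)*(-1357/660) = -2047/114*(-1357/660) = 2777779/75240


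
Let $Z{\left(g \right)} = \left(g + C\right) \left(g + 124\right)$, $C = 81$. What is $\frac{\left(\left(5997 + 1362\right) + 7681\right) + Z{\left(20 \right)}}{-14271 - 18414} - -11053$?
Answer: $\frac{361237721}{32685} \approx 11052.0$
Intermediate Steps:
$Z{\left(g \right)} = \left(81 + g\right) \left(124 + g\right)$ ($Z{\left(g \right)} = \left(g + 81\right) \left(g + 124\right) = \left(81 + g\right) \left(124 + g\right)$)
$\frac{\left(\left(5997 + 1362\right) + 7681\right) + Z{\left(20 \right)}}{-14271 - 18414} - -11053 = \frac{\left(\left(5997 + 1362\right) + 7681\right) + \left(10044 + 20^{2} + 205 \cdot 20\right)}{-14271 - 18414} - -11053 = \frac{\left(7359 + 7681\right) + \left(10044 + 400 + 4100\right)}{-32685} + 11053 = \left(15040 + 14544\right) \left(- \frac{1}{32685}\right) + 11053 = 29584 \left(- \frac{1}{32685}\right) + 11053 = - \frac{29584}{32685} + 11053 = \frac{361237721}{32685}$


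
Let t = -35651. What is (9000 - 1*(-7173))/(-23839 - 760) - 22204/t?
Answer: -4341061/125282707 ≈ -0.034650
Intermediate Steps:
(9000 - 1*(-7173))/(-23839 - 760) - 22204/t = (9000 - 1*(-7173))/(-23839 - 760) - 22204/(-35651) = (9000 + 7173)/(-24599) - 22204*(-1/35651) = 16173*(-1/24599) + 3172/5093 = -16173/24599 + 3172/5093 = -4341061/125282707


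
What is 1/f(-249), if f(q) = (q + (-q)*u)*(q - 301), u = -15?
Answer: 1/2191200 ≈ 4.5637e-7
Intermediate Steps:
f(q) = 16*q*(-301 + q) (f(q) = (q - q*(-15))*(q - 301) = (q + 15*q)*(-301 + q) = (16*q)*(-301 + q) = 16*q*(-301 + q))
1/f(-249) = 1/(16*(-249)*(-301 - 249)) = 1/(16*(-249)*(-550)) = 1/2191200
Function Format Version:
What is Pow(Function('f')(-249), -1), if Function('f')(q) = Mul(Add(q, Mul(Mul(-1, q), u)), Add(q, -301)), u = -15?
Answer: Rational(1, 2191200) ≈ 4.5637e-7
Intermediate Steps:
Function('f')(q) = Mul(16, q, Add(-301, q)) (Function('f')(q) = Mul(Add(q, Mul(Mul(-1, q), -15)), Add(q, -301)) = Mul(Add(q, Mul(15, q)), Add(-301, q)) = Mul(Mul(16, q), Add(-301, q)) = Mul(16, q, Add(-301, q)))
Pow(Function('f')(-249), -1) = Pow(Mul(16, -249, Add(-301, -249)), -1) = Pow(Mul(16, -249, -550), -1) = Pow(2191200, -1) = Rational(1, 2191200)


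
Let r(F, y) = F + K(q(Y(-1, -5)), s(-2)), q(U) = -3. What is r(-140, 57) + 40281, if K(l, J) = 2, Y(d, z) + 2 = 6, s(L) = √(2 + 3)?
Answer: 40143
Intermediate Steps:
s(L) = √5
Y(d, z) = 4 (Y(d, z) = -2 + 6 = 4)
r(F, y) = 2 + F (r(F, y) = F + 2 = 2 + F)
r(-140, 57) + 40281 = (2 - 140) + 40281 = -138 + 40281 = 40143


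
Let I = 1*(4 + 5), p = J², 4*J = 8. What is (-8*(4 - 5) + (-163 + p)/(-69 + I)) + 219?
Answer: 4593/20 ≈ 229.65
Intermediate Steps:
J = 2 (J = (¼)*8 = 2)
p = 4 (p = 2² = 4)
I = 9 (I = 1*9 = 9)
(-8*(4 - 5) + (-163 + p)/(-69 + I)) + 219 = (-8*(4 - 5) + (-163 + 4)/(-69 + 9)) + 219 = (-8*(-1) - 159/(-60)) + 219 = (8 - 159*(-1/60)) + 219 = (8 + 53/20) + 219 = 213/20 + 219 = 4593/20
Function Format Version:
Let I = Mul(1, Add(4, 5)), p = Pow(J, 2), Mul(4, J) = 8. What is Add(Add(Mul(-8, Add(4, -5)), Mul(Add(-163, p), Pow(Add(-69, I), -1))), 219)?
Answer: Rational(4593, 20) ≈ 229.65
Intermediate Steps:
J = 2 (J = Mul(Rational(1, 4), 8) = 2)
p = 4 (p = Pow(2, 2) = 4)
I = 9 (I = Mul(1, 9) = 9)
Add(Add(Mul(-8, Add(4, -5)), Mul(Add(-163, p), Pow(Add(-69, I), -1))), 219) = Add(Add(Mul(-8, Add(4, -5)), Mul(Add(-163, 4), Pow(Add(-69, 9), -1))), 219) = Add(Add(Mul(-8, -1), Mul(-159, Pow(-60, -1))), 219) = Add(Add(8, Mul(-159, Rational(-1, 60))), 219) = Add(Add(8, Rational(53, 20)), 219) = Add(Rational(213, 20), 219) = Rational(4593, 20)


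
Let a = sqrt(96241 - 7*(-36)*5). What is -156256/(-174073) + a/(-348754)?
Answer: 156256/174073 - sqrt(97501)/348754 ≈ 0.89675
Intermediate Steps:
a = sqrt(97501) (a = sqrt(96241 + 252*5) = sqrt(96241 + 1260) = sqrt(97501) ≈ 312.25)
-156256/(-174073) + a/(-348754) = -156256/(-174073) + sqrt(97501)/(-348754) = -156256*(-1/174073) + sqrt(97501)*(-1/348754) = 156256/174073 - sqrt(97501)/348754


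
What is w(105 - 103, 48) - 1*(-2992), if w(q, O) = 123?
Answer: 3115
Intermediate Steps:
w(105 - 103, 48) - 1*(-2992) = 123 - 1*(-2992) = 123 + 2992 = 3115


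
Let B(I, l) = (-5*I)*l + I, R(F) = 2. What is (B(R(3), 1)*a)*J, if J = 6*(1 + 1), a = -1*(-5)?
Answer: -480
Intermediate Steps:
B(I, l) = I - 5*I*l (B(I, l) = -5*I*l + I = I - 5*I*l)
a = 5
J = 12 (J = 6*2 = 12)
(B(R(3), 1)*a)*J = ((2*(1 - 5*1))*5)*12 = ((2*(1 - 5))*5)*12 = ((2*(-4))*5)*12 = -8*5*12 = -40*12 = -480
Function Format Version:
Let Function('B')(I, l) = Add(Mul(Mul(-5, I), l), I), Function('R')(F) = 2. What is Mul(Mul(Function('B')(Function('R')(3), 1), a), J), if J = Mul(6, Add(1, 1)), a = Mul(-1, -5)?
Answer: -480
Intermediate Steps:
Function('B')(I, l) = Add(I, Mul(-5, I, l)) (Function('B')(I, l) = Add(Mul(-5, I, l), I) = Add(I, Mul(-5, I, l)))
a = 5
J = 12 (J = Mul(6, 2) = 12)
Mul(Mul(Function('B')(Function('R')(3), 1), a), J) = Mul(Mul(Mul(2, Add(1, Mul(-5, 1))), 5), 12) = Mul(Mul(Mul(2, Add(1, -5)), 5), 12) = Mul(Mul(Mul(2, -4), 5), 12) = Mul(Mul(-8, 5), 12) = Mul(-40, 12) = -480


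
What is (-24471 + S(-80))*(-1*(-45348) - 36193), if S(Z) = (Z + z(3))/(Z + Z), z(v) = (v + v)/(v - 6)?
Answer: -3584437009/16 ≈ -2.2403e+8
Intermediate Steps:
z(v) = 2*v/(-6 + v) (z(v) = (2*v)/(-6 + v) = 2*v/(-6 + v))
S(Z) = (-2 + Z)/(2*Z) (S(Z) = (Z + 2*3/(-6 + 3))/(Z + Z) = (Z + 2*3/(-3))/((2*Z)) = (Z + 2*3*(-⅓))*(1/(2*Z)) = (Z - 2)*(1/(2*Z)) = (-2 + Z)*(1/(2*Z)) = (-2 + Z)/(2*Z))
(-24471 + S(-80))*(-1*(-45348) - 36193) = (-24471 + (½)*(-2 - 80)/(-80))*(-1*(-45348) - 36193) = (-24471 + (½)*(-1/80)*(-82))*(45348 - 36193) = (-24471 + 41/80)*9155 = -1957639/80*9155 = -3584437009/16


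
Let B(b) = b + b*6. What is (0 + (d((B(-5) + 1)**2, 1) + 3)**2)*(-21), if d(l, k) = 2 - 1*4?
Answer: -21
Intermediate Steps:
B(b) = 7*b (B(b) = b + 6*b = 7*b)
d(l, k) = -2 (d(l, k) = 2 - 4 = -2)
(0 + (d((B(-5) + 1)**2, 1) + 3)**2)*(-21) = (0 + (-2 + 3)**2)*(-21) = (0 + 1**2)*(-21) = (0 + 1)*(-21) = 1*(-21) = -21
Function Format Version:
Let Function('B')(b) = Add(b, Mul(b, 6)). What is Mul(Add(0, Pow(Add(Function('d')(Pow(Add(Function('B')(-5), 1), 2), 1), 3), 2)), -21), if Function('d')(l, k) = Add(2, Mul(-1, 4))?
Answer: -21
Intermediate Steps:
Function('B')(b) = Mul(7, b) (Function('B')(b) = Add(b, Mul(6, b)) = Mul(7, b))
Function('d')(l, k) = -2 (Function('d')(l, k) = Add(2, -4) = -2)
Mul(Add(0, Pow(Add(Function('d')(Pow(Add(Function('B')(-5), 1), 2), 1), 3), 2)), -21) = Mul(Add(0, Pow(Add(-2, 3), 2)), -21) = Mul(Add(0, Pow(1, 2)), -21) = Mul(Add(0, 1), -21) = Mul(1, -21) = -21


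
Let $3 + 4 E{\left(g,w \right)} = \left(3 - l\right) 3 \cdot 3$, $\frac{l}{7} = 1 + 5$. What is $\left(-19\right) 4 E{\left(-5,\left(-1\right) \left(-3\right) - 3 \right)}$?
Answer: $6726$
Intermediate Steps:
$l = 42$ ($l = 7 \left(1 + 5\right) = 7 \cdot 6 = 42$)
$E{\left(g,w \right)} = - \frac{177}{2}$ ($E{\left(g,w \right)} = - \frac{3}{4} + \frac{\left(3 - 42\right) 3 \cdot 3}{4} = - \frac{3}{4} + \frac{\left(-39\right) 3 \cdot 3}{4} = - \frac{3}{4} + \frac{\left(-117\right) 3}{4} = - \frac{3}{4} + \frac{1}{4} \left(-351\right) = - \frac{3}{4} - \frac{351}{4} = - \frac{177}{2}$)
$\left(-19\right) 4 E{\left(-5,\left(-1\right) \left(-3\right) - 3 \right)} = \left(-19\right) 4 \left(- \frac{177}{2}\right) = \left(-76\right) \left(- \frac{177}{2}\right) = 6726$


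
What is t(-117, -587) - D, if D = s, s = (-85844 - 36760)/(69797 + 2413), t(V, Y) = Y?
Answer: -7044111/12035 ≈ -585.30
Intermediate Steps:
s = -20434/12035 (s = -122604/72210 = -122604*1/72210 = -20434/12035 ≈ -1.6979)
D = -20434/12035 ≈ -1.6979
t(-117, -587) - D = -587 - 1*(-20434/12035) = -587 + 20434/12035 = -7044111/12035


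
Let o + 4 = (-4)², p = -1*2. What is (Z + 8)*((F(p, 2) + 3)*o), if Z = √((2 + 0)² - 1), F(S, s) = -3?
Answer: 0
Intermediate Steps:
p = -2
o = 12 (o = -4 + (-4)² = -4 + 16 = 12)
Z = √3 (Z = √(2² - 1) = √(4 - 1) = √3 ≈ 1.7320)
(Z + 8)*((F(p, 2) + 3)*o) = (√3 + 8)*((-3 + 3)*12) = (8 + √3)*(0*12) = (8 + √3)*0 = 0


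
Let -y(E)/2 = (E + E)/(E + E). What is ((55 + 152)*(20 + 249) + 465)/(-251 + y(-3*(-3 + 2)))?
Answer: -56148/253 ≈ -221.93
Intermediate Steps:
y(E) = -2 (y(E) = -2*(E + E)/(E + E) = -2*2*E/(2*E) = -2*2*E*1/(2*E) = -2*1 = -2)
((55 + 152)*(20 + 249) + 465)/(-251 + y(-3*(-3 + 2))) = ((55 + 152)*(20 + 249) + 465)/(-251 - 2) = (207*269 + 465)/(-253) = (55683 + 465)*(-1/253) = 56148*(-1/253) = -56148/253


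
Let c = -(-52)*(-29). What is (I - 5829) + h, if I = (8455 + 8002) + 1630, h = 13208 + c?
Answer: 23958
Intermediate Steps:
c = -1508 (c = -1*1508 = -1508)
h = 11700 (h = 13208 - 1508 = 11700)
I = 18087 (I = 16457 + 1630 = 18087)
(I - 5829) + h = (18087 - 5829) + 11700 = 12258 + 11700 = 23958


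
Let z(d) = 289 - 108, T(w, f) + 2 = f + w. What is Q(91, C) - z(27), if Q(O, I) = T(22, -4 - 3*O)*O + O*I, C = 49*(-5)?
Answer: -45863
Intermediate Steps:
C = -245
T(w, f) = -2 + f + w (T(w, f) = -2 + (f + w) = -2 + f + w)
Q(O, I) = I*O + O*(16 - 3*O) (Q(O, I) = (-2 + (-4 - 3*O) + 22)*O + O*I = (16 - 3*O)*O + I*O = O*(16 - 3*O) + I*O = I*O + O*(16 - 3*O))
z(d) = 181
Q(91, C) - z(27) = 91*(16 - 245 - 3*91) - 1*181 = 91*(16 - 245 - 273) - 181 = 91*(-502) - 181 = -45682 - 181 = -45863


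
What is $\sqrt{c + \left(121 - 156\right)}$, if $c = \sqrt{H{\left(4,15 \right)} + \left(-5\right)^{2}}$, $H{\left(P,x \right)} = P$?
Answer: $\sqrt{-35 + \sqrt{29}} \approx 5.4419 i$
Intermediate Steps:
$c = \sqrt{29}$ ($c = \sqrt{4 + \left(-5\right)^{2}} = \sqrt{4 + 25} = \sqrt{29} \approx 5.3852$)
$\sqrt{c + \left(121 - 156\right)} = \sqrt{\sqrt{29} + \left(121 - 156\right)} = \sqrt{\sqrt{29} - 35} = \sqrt{-35 + \sqrt{29}}$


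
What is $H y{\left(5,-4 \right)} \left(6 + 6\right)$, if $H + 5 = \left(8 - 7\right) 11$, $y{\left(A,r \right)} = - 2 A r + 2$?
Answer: $3024$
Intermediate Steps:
$y{\left(A,r \right)} = 2 - 2 A r$ ($y{\left(A,r \right)} = - 2 A r + 2 = 2 - 2 A r$)
$H = 6$ ($H = -5 + \left(8 - 7\right) 11 = -5 + 1 \cdot 11 = -5 + 11 = 6$)
$H y{\left(5,-4 \right)} \left(6 + 6\right) = 6 \left(2 - 10 \left(-4\right)\right) \left(6 + 6\right) = 6 \left(2 + 40\right) 12 = 6 \cdot 42 \cdot 12 = 6 \cdot 504 = 3024$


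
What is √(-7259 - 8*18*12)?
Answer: I*√8987 ≈ 94.8*I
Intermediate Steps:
√(-7259 - 8*18*12) = √(-7259 - 144*12) = √(-7259 - 1728) = √(-8987) = I*√8987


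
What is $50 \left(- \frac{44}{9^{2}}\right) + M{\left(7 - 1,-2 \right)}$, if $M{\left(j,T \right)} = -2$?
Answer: $- \frac{2362}{81} \approx -29.16$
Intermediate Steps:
$50 \left(- \frac{44}{9^{2}}\right) + M{\left(7 - 1,-2 \right)} = 50 \left(- \frac{44}{9^{2}}\right) - 2 = 50 \left(- \frac{44}{81}\right) - 2 = - \frac{2200}{81} - 2 = - \frac{2362}{81}$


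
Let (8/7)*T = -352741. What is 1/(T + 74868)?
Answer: -8/1870243 ≈ -4.2775e-6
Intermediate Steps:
T = -2469187/8 (T = (7/8)*(-352741) = -2469187/8 ≈ -3.0865e+5)
1/(T + 74868) = 1/(-2469187/8 + 74868) = 1/(-1870243/8) = -8/1870243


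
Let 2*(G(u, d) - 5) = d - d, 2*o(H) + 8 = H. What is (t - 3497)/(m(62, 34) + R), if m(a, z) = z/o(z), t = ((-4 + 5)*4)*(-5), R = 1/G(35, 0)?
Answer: -228605/183 ≈ -1249.2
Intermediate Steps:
o(H) = -4 + H/2
G(u, d) = 5 (G(u, d) = 5 + (d - d)/2 = 5 + (½)*0 = 5 + 0 = 5)
R = ⅕ (R = 1/5 = ⅕ ≈ 0.20000)
t = -20 (t = (1*4)*(-5) = 4*(-5) = -20)
m(a, z) = z/(-4 + z/2)
(t - 3497)/(m(62, 34) + R) = (-20 - 3497)/(2*34/(-8 + 34) + ⅕) = -3517/(2*34/26 + ⅕) = -3517/(2*34*(1/26) + ⅕) = -3517/(34/13 + ⅕) = -3517/183/65 = -3517*65/183 = -228605/183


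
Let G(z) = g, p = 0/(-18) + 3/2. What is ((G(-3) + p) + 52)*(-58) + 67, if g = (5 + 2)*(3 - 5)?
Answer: -2224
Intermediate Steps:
p = 3/2 (p = 0*(-1/18) + 3*(½) = 0 + 3/2 = 3/2 ≈ 1.5000)
g = -14 (g = 7*(-2) = -14)
G(z) = -14
((G(-3) + p) + 52)*(-58) + 67 = ((-14 + 3/2) + 52)*(-58) + 67 = (-25/2 + 52)*(-58) + 67 = (79/2)*(-58) + 67 = -2291 + 67 = -2224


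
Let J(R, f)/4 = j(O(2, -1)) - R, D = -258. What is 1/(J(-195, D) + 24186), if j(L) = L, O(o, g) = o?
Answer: 1/24974 ≈ 4.0042e-5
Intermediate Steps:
J(R, f) = 8 - 4*R (J(R, f) = 4*(2 - R) = 8 - 4*R)
1/(J(-195, D) + 24186) = 1/((8 - 4*(-195)) + 24186) = 1/((8 + 780) + 24186) = 1/(788 + 24186) = 1/24974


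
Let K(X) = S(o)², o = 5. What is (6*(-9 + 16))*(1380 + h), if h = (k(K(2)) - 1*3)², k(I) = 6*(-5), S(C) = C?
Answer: 103698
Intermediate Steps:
K(X) = 25 (K(X) = 5² = 25)
k(I) = -30
h = 1089 (h = (-30 - 1*3)² = (-30 - 3)² = (-33)² = 1089)
(6*(-9 + 16))*(1380 + h) = (6*(-9 + 16))*(1380 + 1089) = (6*7)*2469 = 42*2469 = 103698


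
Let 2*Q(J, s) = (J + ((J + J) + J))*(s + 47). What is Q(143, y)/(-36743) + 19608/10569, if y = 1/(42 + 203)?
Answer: 47234032512/31714169305 ≈ 1.4894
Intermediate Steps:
y = 1/245 ≈ 0.0040816
Q(J, s) = 2*J*(47 + s) (Q(J, s) = ((J + ((J + J) + J))*(s + 47))/2 = ((J + (2*J + J))*(47 + s))/2 = ((J + 3*J)*(47 + s))/2 = ((4*J)*(47 + s))/2 = (4*J*(47 + s))/2 = 2*J*(47 + s))
Q(143, y)/(-36743) + 19608/10569 = (2*143*(47 + 1/245))/(-36743) + 19608/10569 = (2*143*(11516/245))*(-1/36743) + 19608*(1/10569) = (3293576/245)*(-1/36743) + 6536/3523 = -3293576/9002035 + 6536/3523 = 47234032512/31714169305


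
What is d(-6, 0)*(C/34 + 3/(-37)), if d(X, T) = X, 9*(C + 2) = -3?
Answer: 565/629 ≈ 0.89825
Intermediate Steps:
C = -7/3 (C = -2 + (⅑)*(-3) = -2 - ⅓ = -7/3 ≈ -2.3333)
d(-6, 0)*(C/34 + 3/(-37)) = -6*(-7/3/34 + 3/(-37)) = -6*(-7/3*1/34 + 3*(-1/37)) = -6*(-7/102 - 3/37) = -6*(-565/3774) = 565/629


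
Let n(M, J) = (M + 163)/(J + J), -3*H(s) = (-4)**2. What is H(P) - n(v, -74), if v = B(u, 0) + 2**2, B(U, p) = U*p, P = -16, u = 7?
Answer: -1867/444 ≈ -4.2050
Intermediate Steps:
H(s) = -16/3 (H(s) = -1/3*(-4)**2 = -1/3*16 = -16/3)
v = 4 (v = 7*0 + 2**2 = 0 + 4 = 4)
n(M, J) = (163 + M)/(2*J) (n(M, J) = (163 + M)/((2*J)) = (163 + M)*(1/(2*J)) = (163 + M)/(2*J))
H(P) - n(v, -74) = -16/3 - (163 + 4)/(2*(-74)) = -16/3 - (-1)*167/(2*74) = -16/3 - 1*(-167/148) = -16/3 + 167/148 = -1867/444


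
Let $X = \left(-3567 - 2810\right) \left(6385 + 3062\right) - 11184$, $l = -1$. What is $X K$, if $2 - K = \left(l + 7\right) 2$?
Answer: $602547030$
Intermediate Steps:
$K = -10$ ($K = 2 - \left(-1 + 7\right) 2 = 2 - 6 \cdot 2 = 2 - 12 = -10$)
$X = -60254703$ ($X = \left(-6377\right) 9447 - 11184 = -60243519 - 11184 = -60254703$)
$X K = \left(-60254703\right) \left(-10\right) = 602547030$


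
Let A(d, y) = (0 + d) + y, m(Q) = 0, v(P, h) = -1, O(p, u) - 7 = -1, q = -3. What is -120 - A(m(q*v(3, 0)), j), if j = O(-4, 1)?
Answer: -126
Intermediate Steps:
O(p, u) = 6 (O(p, u) = 7 - 1 = 6)
j = 6
A(d, y) = d + y
-120 - A(m(q*v(3, 0)), j) = -120 - (0 + 6) = -120 - 1*6 = -120 - 6 = -126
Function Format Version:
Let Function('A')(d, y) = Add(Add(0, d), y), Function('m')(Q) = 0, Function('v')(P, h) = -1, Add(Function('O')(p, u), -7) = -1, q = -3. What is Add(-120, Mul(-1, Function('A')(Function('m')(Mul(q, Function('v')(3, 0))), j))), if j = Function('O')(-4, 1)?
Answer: -126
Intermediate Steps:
Function('O')(p, u) = 6 (Function('O')(p, u) = Add(7, -1) = 6)
j = 6
Function('A')(d, y) = Add(d, y)
Add(-120, Mul(-1, Function('A')(Function('m')(Mul(q, Function('v')(3, 0))), j))) = Add(-120, Mul(-1, Add(0, 6))) = Add(-120, Mul(-1, 6)) = Add(-120, -6) = -126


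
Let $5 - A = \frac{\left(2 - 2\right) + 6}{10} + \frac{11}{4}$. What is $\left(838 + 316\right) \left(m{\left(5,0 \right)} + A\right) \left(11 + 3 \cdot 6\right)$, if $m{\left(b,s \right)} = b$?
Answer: $\frac{2225489}{10} \approx 2.2255 \cdot 10^{5}$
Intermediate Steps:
$A = \frac{33}{20}$ ($A = 5 - \left(\frac{\left(2 - 2\right) + 6}{10} + \frac{11}{4}\right) = 5 - \left(\left(0 + 6\right) \frac{1}{10} + 11 \cdot \frac{1}{4}\right) = 5 - \left(6 \cdot \frac{1}{10} + \frac{11}{4}\right) = 5 - \left(\frac{3}{5} + \frac{11}{4}\right) = 5 - \frac{67}{20} = \frac{33}{20} \approx 1.65$)
$\left(838 + 316\right) \left(m{\left(5,0 \right)} + A\right) \left(11 + 3 \cdot 6\right) = \left(838 + 316\right) \left(5 + \frac{33}{20}\right) \left(11 + 3 \cdot 6\right) = 1154 \frac{133 \left(11 + 18\right)}{20} = 1154 \cdot \frac{133}{20} \cdot 29 = 1154 \cdot \frac{3857}{20} = \frac{2225489}{10}$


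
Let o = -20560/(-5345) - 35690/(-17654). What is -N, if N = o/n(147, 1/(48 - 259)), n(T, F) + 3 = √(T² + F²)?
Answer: -7395774516027/9074223963212863 - 11683688019*√962054290/9074223963212863 ≈ -0.040752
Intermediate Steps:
o = 55372929/9436063 (o = -20560*(-1/5345) - 35690*(-1/17654) = 4112/1069 + 17845/8827 = 55372929/9436063 ≈ 5.8682)
n(T, F) = -3 + √(F² + T²) (n(T, F) = -3 + √(T² + F²) = -3 + √(F² + T²))
N = 55372929/(9436063*(-3 + √962054290/211)) (N = 55372929/(9436063*(-3 + √((1/(48 - 259))² + 147²))) = 55372929/(9436063*(-3 + √((1/(-211))² + 21609))) = 55372929/(9436063*(-3 + √((-1/211)² + 21609))) = 55372929/(9436063*(-3 + √(1/44521 + 21609))) = 55372929/(9436063*(-3 + √(962054290/44521))) = 55372929/(9436063*(-3 + √962054290/211)) ≈ 0.040752)
-N = -(7395774516027/9074223963212863 + 11683688019*√962054290/9074223963212863) = -7395774516027/9074223963212863 - 11683688019*√962054290/9074223963212863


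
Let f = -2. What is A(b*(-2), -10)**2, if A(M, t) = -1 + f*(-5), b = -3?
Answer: 81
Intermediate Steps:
A(M, t) = 9 (A(M, t) = -1 - 2*(-5) = -1 + 10 = 9)
A(b*(-2), -10)**2 = 9**2 = 81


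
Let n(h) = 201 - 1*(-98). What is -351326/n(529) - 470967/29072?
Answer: -450198635/377936 ≈ -1191.2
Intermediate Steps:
n(h) = 299 (n(h) = 201 + 98 = 299)
-351326/n(529) - 470967/29072 = -351326/299 - 470967/29072 = -450198635/377936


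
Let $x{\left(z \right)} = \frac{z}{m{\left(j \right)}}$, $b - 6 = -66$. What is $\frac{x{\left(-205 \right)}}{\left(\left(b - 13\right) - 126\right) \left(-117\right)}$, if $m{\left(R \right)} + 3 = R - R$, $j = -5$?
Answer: $\frac{205}{69849} \approx 0.0029349$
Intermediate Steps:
$m{\left(R \right)} = -3$ ($m{\left(R \right)} = -3 + \left(R - R\right) = -3 + 0 = -3$)
$b = -60$ ($b = 6 - 66 = -60$)
$x{\left(z \right)} = - \frac{z}{3}$ ($x{\left(z \right)} = \frac{z}{-3} = z \left(- \frac{1}{3}\right) = - \frac{z}{3}$)
$\frac{x{\left(-205 \right)}}{\left(\left(b - 13\right) - 126\right) \left(-117\right)} = \frac{\left(- \frac{1}{3}\right) \left(-205\right)}{\left(\left(-60 - 13\right) - 126\right) \left(-117\right)} = \frac{205}{3 \left(-73 - 126\right) \left(-117\right)} = \frac{205}{3 \left(\left(-199\right) \left(-117\right)\right)} = \frac{205}{3 \cdot 23283} = \frac{205}{3} \cdot \frac{1}{23283} = \frac{205}{69849}$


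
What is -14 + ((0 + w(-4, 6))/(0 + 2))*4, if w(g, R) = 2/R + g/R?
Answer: -44/3 ≈ -14.667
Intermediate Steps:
-14 + ((0 + w(-4, 6))/(0 + 2))*4 = -14 + ((0 + (2 - 4)/6)/(0 + 2))*4 = -14 + ((0 + (⅙)*(-2))/2)*4 = -14 + ((0 - ⅓)*(½))*4 = -14 - ⅓*½*4 = -14 - ⅙*4 = -14 - ⅔ = -44/3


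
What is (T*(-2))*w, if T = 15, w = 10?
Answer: -300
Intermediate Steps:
(T*(-2))*w = (15*(-2))*10 = -30*10 = -300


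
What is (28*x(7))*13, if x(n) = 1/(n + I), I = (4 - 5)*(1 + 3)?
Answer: 364/3 ≈ 121.33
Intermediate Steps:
I = -4 (I = -1*4 = -4)
x(n) = 1/(-4 + n) (x(n) = 1/(n - 4) = 1/(-4 + n))
(28*x(7))*13 = (28/(-4 + 7))*13 = (28/3)*13 = 364/3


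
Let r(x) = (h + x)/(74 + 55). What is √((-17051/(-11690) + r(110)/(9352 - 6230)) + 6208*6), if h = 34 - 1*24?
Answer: √468053640939484823790/112095410 ≈ 193.00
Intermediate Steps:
h = 10 (h = 34 - 24 = 10)
r(x) = 10/129 + x/129 (r(x) = (10 + x)/(74 + 55) = (10 + x)/129 = (10 + x)*(1/129) = 10/129 + x/129)
√((-17051/(-11690) + r(110)/(9352 - 6230)) + 6208*6) = √((-17051/(-11690) + (10/129 + (1/129)*110)/(9352 - 6230)) + 6208*6) = √((-17051*(-1/11690) + (10/129 + 110/129)/3122) + 37248) = √((17051/11690 + (40/43)*(1/3122)) + 37248) = √((17051/11690 + 20/67123) + 37248) = √(163535439/112095410 + 37248) = √(4175493367119/112095410) = √468053640939484823790/112095410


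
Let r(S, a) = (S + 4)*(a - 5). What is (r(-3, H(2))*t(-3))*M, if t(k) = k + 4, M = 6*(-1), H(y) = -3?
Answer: 48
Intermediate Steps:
M = -6
r(S, a) = (-5 + a)*(4 + S) (r(S, a) = (4 + S)*(-5 + a) = (-5 + a)*(4 + S))
t(k) = 4 + k
(r(-3, H(2))*t(-3))*M = ((-20 - 5*(-3) + 4*(-3) - 3*(-3))*(4 - 3))*(-6) = ((-20 + 15 - 12 + 9)*1)*(-6) = -8*1*(-6) = -8*(-6) = 48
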